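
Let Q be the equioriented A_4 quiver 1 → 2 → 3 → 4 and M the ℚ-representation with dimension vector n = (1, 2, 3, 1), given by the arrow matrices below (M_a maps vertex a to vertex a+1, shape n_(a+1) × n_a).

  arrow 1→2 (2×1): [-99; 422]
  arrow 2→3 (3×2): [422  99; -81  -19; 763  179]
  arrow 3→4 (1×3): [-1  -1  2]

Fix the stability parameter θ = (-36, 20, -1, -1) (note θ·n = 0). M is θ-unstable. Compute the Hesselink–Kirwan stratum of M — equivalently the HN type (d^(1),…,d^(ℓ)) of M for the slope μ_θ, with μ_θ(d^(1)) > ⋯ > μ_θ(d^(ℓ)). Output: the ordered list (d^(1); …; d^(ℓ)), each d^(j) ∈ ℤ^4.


Interval decomposition of M: I[1,4], I[2,3], I[3,3].
HN type (ℓ=4): μ^(1)=19/2; μ^(2)=6; μ^(3)=-1; μ^(4)=-36

((0, 1, 1, 0); (0, 1, 1, 1); (0, 0, 1, 0); (1, 0, 0, 0))


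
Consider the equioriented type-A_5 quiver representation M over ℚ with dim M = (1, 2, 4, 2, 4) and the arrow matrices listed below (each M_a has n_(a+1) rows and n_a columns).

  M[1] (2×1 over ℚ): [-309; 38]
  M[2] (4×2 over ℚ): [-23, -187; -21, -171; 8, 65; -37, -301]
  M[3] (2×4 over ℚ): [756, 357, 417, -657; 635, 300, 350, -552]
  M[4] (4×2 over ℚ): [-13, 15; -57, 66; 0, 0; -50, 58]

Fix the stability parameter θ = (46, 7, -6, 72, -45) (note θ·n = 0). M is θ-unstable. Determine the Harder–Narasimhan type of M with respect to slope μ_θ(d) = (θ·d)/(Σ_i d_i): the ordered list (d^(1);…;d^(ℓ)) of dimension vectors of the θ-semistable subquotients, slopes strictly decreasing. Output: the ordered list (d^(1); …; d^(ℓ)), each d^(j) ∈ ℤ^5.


Barcode: M ≅ I[1,5], I[2,5], I[3,3]^2, I[5,5]^2. HN layers by μ_θ (5 steps, strictly decreasing):
  μ^(1)=74/5; μ^(2)=27/2; μ^(3)=1/2; μ^(4)=-6; μ^(5)=-45

((1, 1, 1, 1, 1); (0, 0, 0, 1, 1); (0, 1, 1, 0, 0); (0, 0, 2, 0, 0); (0, 0, 0, 0, 2))


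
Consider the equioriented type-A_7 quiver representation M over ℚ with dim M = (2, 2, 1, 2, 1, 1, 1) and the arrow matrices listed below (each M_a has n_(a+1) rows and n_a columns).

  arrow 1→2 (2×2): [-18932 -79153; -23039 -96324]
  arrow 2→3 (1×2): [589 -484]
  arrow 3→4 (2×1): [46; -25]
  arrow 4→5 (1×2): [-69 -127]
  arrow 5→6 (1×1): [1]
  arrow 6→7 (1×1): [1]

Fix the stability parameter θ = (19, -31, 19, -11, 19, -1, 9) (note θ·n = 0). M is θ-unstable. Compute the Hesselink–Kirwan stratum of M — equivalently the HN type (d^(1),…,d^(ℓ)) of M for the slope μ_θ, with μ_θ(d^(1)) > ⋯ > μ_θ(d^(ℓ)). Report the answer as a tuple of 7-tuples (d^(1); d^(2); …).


Interval decomposition of M: I[1,2], I[1,7], I[4,4].
HN type (ℓ=4): μ^(1)=9; μ^(2)=4; μ^(3)=-6; μ^(4)=-11

((0, 0, 0, 0, 1, 1, 1); (0, 0, 1, 1, 0, 0, 0); (2, 2, 0, 0, 0, 0, 0); (0, 0, 0, 1, 0, 0, 0))


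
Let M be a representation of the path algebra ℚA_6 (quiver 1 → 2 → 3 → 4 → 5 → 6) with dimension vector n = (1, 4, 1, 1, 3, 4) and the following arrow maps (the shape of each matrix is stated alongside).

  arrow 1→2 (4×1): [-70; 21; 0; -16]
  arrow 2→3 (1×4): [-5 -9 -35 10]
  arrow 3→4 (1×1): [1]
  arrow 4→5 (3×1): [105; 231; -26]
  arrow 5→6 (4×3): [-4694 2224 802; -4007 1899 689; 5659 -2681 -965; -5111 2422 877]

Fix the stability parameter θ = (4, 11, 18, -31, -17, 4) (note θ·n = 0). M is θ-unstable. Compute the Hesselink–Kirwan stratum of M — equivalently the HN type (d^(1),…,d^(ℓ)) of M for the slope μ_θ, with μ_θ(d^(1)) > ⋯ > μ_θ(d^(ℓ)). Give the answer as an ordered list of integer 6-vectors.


Via rank(M_{q-1}∘⋯∘M_p): M ≅ I[1,6], I[2,2]^3, I[5,5], I[5,6], I[6,6]^2.
μ_θ-semistable layers: μ^(1)=11; μ^(2)=4; μ^(3)=-3; μ^(4)=-17

((0, 3, 0, 0, 0, 0); (0, 0, 0, 0, 0, 4); (1, 1, 1, 1, 1, 0); (0, 0, 0, 0, 2, 0))


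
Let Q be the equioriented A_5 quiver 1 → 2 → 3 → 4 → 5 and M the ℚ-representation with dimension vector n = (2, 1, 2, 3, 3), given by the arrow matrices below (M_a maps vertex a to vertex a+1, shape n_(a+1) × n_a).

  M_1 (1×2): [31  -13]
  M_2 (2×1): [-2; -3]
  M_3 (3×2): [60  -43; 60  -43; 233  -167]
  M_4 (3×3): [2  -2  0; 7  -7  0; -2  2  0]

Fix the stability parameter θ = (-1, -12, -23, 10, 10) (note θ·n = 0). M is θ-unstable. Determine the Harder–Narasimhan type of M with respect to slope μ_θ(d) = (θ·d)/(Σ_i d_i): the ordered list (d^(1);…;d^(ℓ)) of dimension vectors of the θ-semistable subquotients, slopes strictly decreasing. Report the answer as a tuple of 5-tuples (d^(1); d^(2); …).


Interval decomposition of M: I[1,1], I[1,4], I[3,4], I[4,5], I[5,5]^2.
HN type (ℓ=4): μ^(1)=10; μ^(2)=-1; μ^(3)=-12; μ^(4)=-23

((0, 0, 0, 3, 3); (1, 0, 0, 0, 0); (1, 1, 1, 0, 0); (0, 0, 1, 0, 0))


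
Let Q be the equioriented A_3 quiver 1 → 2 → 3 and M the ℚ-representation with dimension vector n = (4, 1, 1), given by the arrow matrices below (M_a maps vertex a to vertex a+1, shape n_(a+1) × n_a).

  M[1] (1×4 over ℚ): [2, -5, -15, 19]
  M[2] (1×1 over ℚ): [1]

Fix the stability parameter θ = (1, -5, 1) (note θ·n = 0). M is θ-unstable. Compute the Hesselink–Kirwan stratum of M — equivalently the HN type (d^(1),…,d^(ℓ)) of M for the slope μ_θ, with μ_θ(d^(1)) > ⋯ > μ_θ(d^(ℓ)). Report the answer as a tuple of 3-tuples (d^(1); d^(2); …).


Interval decomposition of M: I[1,1]^3, I[1,3].
HN type (ℓ=2): μ^(1)=1; μ^(2)=-2

((3, 0, 1); (1, 1, 0))


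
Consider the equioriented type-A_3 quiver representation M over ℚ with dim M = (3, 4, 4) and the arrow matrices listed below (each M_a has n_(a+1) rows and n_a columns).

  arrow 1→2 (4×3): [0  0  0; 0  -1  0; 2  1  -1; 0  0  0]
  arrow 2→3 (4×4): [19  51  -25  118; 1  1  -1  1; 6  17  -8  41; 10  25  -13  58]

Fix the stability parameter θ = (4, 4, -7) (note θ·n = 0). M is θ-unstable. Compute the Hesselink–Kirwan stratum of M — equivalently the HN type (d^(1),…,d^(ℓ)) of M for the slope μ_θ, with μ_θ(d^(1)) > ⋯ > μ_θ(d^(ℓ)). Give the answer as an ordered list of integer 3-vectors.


Interval decomposition of M: I[1,1], I[1,3]^2, I[2,3]^2.
HN type (ℓ=3): μ^(1)=4; μ^(2)=1/3; μ^(3)=-3/2

((1, 0, 0); (2, 2, 2); (0, 2, 2))


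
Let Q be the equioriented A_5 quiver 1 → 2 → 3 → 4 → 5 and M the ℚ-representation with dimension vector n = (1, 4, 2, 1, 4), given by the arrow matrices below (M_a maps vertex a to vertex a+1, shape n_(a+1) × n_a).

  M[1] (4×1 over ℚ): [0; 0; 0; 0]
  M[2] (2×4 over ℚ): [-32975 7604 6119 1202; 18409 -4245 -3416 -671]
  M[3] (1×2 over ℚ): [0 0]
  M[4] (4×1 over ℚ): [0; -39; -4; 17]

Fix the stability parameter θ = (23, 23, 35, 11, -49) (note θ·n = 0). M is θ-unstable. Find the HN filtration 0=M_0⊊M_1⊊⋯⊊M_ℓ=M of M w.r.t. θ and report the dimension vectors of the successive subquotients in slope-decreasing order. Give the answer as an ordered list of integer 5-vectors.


Interval decomposition of M: I[1,1], I[2,2]^2, I[2,3]^2, I[4,5], I[5,5]^3.
HN type (ℓ=4): μ^(1)=35; μ^(2)=23; μ^(3)=-19; μ^(4)=-49

((0, 0, 2, 0, 0); (1, 4, 0, 0, 0); (0, 0, 0, 1, 1); (0, 0, 0, 0, 3))


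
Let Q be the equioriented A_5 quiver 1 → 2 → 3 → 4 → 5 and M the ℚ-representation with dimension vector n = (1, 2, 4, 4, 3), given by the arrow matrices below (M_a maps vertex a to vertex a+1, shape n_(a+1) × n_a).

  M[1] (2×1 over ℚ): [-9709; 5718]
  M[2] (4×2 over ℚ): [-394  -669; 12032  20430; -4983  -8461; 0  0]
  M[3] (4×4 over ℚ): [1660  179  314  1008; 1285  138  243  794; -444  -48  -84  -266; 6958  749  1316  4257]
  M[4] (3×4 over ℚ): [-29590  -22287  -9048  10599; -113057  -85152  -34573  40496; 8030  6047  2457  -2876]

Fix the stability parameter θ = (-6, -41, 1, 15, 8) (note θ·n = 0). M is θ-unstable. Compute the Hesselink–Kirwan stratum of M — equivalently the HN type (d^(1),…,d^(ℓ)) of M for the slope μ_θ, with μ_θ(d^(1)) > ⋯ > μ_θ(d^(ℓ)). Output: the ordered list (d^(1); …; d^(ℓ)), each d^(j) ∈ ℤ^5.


Interval decomposition of M: I[1,5], I[2,5], I[3,3], I[3,5], I[4,4].
HN type (ℓ=5): μ^(1)=15; μ^(2)=23/2; μ^(3)=1; μ^(4)=-47/2; μ^(5)=-41

((0, 0, 0, 1, 0); (0, 0, 0, 3, 3); (0, 0, 4, 0, 0); (1, 1, 0, 0, 0); (0, 1, 0, 0, 0))


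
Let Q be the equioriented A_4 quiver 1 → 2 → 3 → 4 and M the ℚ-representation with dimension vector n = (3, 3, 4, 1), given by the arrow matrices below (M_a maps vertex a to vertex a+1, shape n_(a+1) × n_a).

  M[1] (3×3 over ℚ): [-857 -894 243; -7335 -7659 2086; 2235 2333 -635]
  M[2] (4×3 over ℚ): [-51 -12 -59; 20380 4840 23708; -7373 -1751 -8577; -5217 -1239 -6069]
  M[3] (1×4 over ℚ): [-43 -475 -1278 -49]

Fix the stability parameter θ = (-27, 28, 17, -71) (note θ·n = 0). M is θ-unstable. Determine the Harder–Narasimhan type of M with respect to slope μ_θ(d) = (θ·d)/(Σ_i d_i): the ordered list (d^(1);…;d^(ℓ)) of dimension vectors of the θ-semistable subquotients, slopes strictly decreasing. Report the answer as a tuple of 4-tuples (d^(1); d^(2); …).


Barcode: M ≅ I[1,2], I[1,3], I[1,4], I[3,3]^2. HN layers by μ_θ (5 steps, strictly decreasing):
  μ^(1)=28; μ^(2)=45/2; μ^(3)=17; μ^(4)=-26/3; μ^(5)=-27

((0, 1, 0, 0); (0, 1, 1, 0); (0, 0, 2, 0); (0, 1, 1, 1); (3, 0, 0, 0))


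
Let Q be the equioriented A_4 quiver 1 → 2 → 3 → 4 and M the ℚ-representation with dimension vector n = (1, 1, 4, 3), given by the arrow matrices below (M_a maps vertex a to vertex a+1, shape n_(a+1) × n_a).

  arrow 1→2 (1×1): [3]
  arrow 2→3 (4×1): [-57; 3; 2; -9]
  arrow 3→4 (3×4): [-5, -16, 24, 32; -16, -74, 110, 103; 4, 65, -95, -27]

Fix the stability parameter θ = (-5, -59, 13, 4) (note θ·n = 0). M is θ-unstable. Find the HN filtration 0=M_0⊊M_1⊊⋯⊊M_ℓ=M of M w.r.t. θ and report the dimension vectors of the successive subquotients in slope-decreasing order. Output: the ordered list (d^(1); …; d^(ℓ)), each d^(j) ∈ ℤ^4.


Barcode: M ≅ I[1,4], I[3,3], I[3,4]^2. HN layers by μ_θ (3 steps, strictly decreasing):
  μ^(1)=13; μ^(2)=17/2; μ^(3)=-32

((0, 0, 1, 0); (0, 0, 3, 3); (1, 1, 0, 0))


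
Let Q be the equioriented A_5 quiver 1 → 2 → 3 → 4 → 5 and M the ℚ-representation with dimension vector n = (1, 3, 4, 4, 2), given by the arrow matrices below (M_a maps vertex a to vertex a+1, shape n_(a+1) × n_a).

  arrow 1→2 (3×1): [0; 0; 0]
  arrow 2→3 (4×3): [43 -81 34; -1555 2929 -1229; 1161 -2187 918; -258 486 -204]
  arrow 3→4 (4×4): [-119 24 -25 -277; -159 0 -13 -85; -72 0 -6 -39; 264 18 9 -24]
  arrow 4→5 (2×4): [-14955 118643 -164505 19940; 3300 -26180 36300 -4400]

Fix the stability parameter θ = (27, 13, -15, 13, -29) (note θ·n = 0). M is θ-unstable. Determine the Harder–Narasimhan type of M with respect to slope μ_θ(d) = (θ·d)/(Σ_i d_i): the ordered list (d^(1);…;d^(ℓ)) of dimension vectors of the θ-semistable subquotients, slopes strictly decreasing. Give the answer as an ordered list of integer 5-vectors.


Interval decomposition of M: I[1,1], I[2,2], I[2,3], I[2,4], I[3,4], I[3,5], I[4,4], I[5,5].
HN type (ℓ=6): μ^(1)=27; μ^(2)=13; μ^(3)=-1; μ^(4)=-8; μ^(5)=-15; μ^(6)=-29

((1, 0, 0, 0, 0); (0, 1, 0, 3, 0); (0, 2, 2, 0, 0); (0, 0, 0, 1, 1); (0, 0, 2, 0, 0); (0, 0, 0, 0, 1))


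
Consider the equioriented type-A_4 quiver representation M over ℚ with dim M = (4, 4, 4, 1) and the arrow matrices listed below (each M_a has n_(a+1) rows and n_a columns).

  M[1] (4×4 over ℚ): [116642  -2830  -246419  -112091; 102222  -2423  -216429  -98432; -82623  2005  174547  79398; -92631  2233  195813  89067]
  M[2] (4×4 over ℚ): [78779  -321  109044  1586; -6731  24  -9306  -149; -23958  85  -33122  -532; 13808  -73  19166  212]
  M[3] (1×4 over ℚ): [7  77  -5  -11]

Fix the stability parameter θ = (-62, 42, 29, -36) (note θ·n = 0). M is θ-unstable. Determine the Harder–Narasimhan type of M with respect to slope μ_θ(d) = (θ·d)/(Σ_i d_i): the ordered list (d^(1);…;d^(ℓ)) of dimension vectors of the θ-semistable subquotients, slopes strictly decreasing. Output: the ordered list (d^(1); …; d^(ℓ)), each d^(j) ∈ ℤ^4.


Via rank(M_{q-1}∘⋯∘M_p): M ≅ I[1,2], I[1,3]^2, I[1,4], I[3,3].
μ_θ-semistable layers: μ^(1)=42; μ^(2)=71/2; μ^(3)=29; μ^(4)=35/3; μ^(5)=-62

((0, 1, 0, 0); (0, 2, 2, 0); (0, 0, 1, 0); (0, 1, 1, 1); (4, 0, 0, 0))


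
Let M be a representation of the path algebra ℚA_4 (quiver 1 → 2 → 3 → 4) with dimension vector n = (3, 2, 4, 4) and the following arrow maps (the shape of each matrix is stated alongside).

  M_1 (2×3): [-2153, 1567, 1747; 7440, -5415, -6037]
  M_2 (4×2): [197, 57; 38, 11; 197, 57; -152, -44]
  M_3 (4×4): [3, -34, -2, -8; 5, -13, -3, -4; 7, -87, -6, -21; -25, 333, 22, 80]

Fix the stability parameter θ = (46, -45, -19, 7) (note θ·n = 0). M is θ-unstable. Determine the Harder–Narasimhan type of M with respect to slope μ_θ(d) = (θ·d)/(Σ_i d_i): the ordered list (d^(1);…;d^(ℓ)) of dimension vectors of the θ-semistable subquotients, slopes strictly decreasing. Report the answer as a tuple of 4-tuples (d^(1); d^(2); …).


Interval decomposition of M: I[1,1], I[1,4]^2, I[3,4]^2.
HN type (ℓ=4): μ^(1)=46; μ^(2)=7; μ^(3)=-6; μ^(4)=-19

((1, 0, 0, 0); (0, 0, 0, 4); (2, 2, 2, 0); (0, 0, 2, 0))


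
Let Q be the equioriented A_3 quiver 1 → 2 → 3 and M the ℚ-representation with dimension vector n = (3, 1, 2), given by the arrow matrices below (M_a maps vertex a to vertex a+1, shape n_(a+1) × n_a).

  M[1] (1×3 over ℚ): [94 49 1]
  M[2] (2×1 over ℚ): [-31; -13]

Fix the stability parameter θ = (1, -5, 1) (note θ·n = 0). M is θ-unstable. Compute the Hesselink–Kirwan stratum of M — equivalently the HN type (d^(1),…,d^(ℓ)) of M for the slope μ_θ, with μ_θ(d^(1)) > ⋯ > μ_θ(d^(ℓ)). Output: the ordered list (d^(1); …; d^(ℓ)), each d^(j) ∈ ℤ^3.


Interval decomposition of M: I[1,1]^2, I[1,3], I[3,3].
HN type (ℓ=2): μ^(1)=1; μ^(2)=-2

((2, 0, 2); (1, 1, 0))


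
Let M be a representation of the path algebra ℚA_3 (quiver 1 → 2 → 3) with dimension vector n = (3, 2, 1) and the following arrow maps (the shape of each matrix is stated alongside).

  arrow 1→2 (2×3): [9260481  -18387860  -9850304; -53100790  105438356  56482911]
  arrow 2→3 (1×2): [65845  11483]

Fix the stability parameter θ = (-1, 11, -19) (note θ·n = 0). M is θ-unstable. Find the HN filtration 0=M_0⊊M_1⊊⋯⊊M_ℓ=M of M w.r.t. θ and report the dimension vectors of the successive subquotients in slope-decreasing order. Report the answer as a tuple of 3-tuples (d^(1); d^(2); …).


Via rank(M_{q-1}∘⋯∘M_p): M ≅ I[1,1], I[1,2], I[1,3].
μ_θ-semistable layers: μ^(1)=11; μ^(2)=-1; μ^(3)=-3

((0, 1, 0); (2, 0, 0); (1, 1, 1))


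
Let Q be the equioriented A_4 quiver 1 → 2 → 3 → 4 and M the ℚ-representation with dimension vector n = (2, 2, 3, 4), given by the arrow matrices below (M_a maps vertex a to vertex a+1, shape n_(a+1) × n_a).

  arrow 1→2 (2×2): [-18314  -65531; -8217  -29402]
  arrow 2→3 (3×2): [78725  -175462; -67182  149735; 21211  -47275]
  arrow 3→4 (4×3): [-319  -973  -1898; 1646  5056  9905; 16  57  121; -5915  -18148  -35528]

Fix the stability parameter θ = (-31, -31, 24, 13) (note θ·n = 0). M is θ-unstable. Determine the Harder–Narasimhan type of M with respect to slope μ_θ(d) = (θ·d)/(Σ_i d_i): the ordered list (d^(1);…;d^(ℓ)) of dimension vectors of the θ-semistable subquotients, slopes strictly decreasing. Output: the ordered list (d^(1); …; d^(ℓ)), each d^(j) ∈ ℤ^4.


Interval decomposition of M: I[1,4]^2, I[3,4], I[4,4].
HN type (ℓ=3): μ^(1)=37/2; μ^(2)=13; μ^(3)=-31

((0, 0, 3, 3); (0, 0, 0, 1); (2, 2, 0, 0))


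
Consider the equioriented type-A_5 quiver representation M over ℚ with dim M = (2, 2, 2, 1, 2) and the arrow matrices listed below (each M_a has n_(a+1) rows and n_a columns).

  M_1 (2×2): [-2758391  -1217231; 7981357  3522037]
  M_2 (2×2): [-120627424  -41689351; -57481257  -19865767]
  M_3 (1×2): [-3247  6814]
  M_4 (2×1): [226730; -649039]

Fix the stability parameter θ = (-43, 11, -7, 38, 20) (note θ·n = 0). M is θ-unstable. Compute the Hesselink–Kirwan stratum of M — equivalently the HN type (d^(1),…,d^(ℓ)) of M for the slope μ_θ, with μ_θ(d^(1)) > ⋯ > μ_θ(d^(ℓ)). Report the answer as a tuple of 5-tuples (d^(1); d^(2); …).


Interval decomposition of M: I[1,1], I[1,5], I[2,3], I[5,5].
HN type (ℓ=4): μ^(1)=29; μ^(2)=20; μ^(3)=2; μ^(4)=-43

((0, 0, 0, 1, 1); (0, 0, 0, 0, 1); (0, 2, 2, 0, 0); (2, 0, 0, 0, 0))


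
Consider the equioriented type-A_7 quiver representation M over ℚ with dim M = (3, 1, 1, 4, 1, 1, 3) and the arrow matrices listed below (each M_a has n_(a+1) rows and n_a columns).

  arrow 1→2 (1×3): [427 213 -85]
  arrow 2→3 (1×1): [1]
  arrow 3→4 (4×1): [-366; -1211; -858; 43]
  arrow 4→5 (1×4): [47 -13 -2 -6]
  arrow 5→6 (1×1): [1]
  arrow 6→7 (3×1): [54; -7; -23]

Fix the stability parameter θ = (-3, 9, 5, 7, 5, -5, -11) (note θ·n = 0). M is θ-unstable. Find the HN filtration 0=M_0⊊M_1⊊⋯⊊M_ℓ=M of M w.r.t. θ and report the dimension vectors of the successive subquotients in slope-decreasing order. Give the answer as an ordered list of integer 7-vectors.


Interval decomposition of M: I[1,1]^2, I[1,7], I[4,4]^3, I[7,7]^2.
HN type (ℓ=4): μ^(1)=7; μ^(2)=5/3; μ^(3)=-3; μ^(4)=-11

((0, 0, 0, 3, 0, 0, 0); (0, 1, 1, 1, 1, 1, 1); (3, 0, 0, 0, 0, 0, 0); (0, 0, 0, 0, 0, 0, 2))


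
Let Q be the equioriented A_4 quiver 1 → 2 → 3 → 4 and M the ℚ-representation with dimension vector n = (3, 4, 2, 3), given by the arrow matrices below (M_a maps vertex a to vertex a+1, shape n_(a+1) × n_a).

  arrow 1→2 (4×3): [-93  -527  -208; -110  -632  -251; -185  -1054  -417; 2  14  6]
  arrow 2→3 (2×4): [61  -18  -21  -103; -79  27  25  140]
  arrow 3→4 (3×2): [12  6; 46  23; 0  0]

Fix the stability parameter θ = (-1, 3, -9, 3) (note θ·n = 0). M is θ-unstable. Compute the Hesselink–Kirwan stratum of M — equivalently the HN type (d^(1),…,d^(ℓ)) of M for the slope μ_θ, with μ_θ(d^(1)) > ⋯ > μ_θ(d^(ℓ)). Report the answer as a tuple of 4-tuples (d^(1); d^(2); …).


Barcode: M ≅ I[1,2], I[1,3], I[1,4], I[2,2], I[4,4]^2. HN layers by μ_θ (3 steps, strictly decreasing):
  μ^(1)=3; μ^(2)=-1; μ^(3)=-7/3

((0, 2, 0, 3); (1, 0, 0, 0); (2, 2, 2, 0))


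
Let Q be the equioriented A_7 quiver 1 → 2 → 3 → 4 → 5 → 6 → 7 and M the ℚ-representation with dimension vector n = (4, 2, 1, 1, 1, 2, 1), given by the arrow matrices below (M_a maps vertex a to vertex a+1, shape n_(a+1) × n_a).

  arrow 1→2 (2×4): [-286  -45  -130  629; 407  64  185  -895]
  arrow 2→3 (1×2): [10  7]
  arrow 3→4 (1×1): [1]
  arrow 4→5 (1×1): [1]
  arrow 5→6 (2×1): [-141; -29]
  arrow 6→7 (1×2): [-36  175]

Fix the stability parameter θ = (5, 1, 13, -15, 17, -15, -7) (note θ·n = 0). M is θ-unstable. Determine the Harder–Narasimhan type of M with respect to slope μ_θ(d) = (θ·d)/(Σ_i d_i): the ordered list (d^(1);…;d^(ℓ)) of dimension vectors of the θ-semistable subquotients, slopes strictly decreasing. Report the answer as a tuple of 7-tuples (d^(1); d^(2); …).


Barcode: M ≅ I[1,1]^2, I[1,2], I[1,7], I[6,6]. HN layers by μ_θ (4 steps, strictly decreasing):
  μ^(1)=5; μ^(2)=3; μ^(3)=-1/7; μ^(4)=-15

((2, 0, 0, 0, 0, 0, 0); (1, 1, 0, 0, 0, 0, 0); (1, 1, 1, 1, 1, 1, 1); (0, 0, 0, 0, 0, 1, 0))


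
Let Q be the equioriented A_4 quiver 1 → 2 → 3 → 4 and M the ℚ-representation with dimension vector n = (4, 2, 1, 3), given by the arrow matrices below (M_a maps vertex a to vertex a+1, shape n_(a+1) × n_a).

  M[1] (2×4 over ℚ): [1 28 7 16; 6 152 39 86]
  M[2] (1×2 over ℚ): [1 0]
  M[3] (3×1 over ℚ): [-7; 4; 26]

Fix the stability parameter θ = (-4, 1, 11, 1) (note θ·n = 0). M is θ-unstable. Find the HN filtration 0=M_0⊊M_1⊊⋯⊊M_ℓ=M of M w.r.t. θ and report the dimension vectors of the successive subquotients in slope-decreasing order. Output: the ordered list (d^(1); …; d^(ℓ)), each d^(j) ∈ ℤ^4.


Interval decomposition of M: I[1,1]^2, I[1,2], I[1,4], I[4,4]^2.
HN type (ℓ=3): μ^(1)=6; μ^(2)=1; μ^(3)=-4

((0, 0, 1, 1); (0, 2, 0, 2); (4, 0, 0, 0))


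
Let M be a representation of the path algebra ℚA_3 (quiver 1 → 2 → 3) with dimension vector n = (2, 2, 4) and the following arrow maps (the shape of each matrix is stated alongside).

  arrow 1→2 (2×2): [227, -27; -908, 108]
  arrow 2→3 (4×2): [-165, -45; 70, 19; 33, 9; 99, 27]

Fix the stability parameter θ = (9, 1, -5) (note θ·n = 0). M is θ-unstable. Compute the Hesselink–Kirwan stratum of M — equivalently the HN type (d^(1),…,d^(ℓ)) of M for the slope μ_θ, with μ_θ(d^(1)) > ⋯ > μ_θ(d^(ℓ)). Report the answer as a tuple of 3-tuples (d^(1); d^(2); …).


Interval decomposition of M: I[1,1], I[1,3], I[2,3], I[3,3]^2.
HN type (ℓ=4): μ^(1)=9; μ^(2)=5/3; μ^(3)=-2; μ^(4)=-5

((1, 0, 0); (1, 1, 1); (0, 1, 1); (0, 0, 2))


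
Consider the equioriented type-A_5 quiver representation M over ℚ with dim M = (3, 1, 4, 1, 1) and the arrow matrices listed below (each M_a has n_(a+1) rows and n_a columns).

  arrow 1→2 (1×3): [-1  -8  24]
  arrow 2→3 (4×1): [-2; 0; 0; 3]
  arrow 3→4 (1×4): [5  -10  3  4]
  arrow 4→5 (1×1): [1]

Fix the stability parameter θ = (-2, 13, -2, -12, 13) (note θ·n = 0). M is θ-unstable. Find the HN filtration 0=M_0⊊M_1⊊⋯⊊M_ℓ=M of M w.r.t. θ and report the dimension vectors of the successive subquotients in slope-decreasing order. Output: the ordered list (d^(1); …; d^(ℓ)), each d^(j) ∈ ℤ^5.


Barcode: M ≅ I[1,1]^2, I[1,5], I[3,3]^3. HN layers by μ_θ (3 steps, strictly decreasing):
  μ^(1)=13; μ^(2)=-1/3; μ^(3)=-2

((0, 0, 0, 0, 1); (0, 1, 1, 1, 0); (3, 0, 3, 0, 0))


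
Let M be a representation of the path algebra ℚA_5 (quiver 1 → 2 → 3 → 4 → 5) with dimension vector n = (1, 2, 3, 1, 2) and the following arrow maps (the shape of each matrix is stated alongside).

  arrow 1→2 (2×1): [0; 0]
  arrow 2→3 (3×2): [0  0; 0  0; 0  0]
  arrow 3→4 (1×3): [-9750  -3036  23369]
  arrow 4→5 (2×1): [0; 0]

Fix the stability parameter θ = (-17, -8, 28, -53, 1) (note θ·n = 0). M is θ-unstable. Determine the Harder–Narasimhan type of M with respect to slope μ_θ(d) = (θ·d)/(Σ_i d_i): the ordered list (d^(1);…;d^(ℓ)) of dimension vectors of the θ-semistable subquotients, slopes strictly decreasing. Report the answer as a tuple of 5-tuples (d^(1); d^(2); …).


Barcode: M ≅ I[1,1], I[2,2]^2, I[3,3]^2, I[3,4], I[5,5]^2. HN layers by μ_θ (5 steps, strictly decreasing):
  μ^(1)=28; μ^(2)=1; μ^(3)=-8; μ^(4)=-25/2; μ^(5)=-17

((0, 0, 2, 0, 0); (0, 0, 0, 0, 2); (0, 2, 0, 0, 0); (0, 0, 1, 1, 0); (1, 0, 0, 0, 0))


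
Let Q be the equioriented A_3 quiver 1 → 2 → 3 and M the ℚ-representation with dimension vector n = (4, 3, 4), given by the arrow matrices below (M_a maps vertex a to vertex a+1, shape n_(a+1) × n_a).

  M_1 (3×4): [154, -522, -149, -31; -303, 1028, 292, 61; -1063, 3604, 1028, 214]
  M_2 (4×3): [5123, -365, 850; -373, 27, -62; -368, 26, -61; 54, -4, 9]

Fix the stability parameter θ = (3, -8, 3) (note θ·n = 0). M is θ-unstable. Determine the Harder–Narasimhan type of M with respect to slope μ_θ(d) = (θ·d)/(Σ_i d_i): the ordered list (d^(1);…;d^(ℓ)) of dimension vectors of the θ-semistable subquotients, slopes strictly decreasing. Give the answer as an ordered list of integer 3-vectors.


Via rank(M_{q-1}∘⋯∘M_p): M ≅ I[1,1], I[1,2], I[1,3]^2, I[3,3]^2.
μ_θ-semistable layers: μ^(1)=3; μ^(2)=-5/2

((1, 0, 4); (3, 3, 0))


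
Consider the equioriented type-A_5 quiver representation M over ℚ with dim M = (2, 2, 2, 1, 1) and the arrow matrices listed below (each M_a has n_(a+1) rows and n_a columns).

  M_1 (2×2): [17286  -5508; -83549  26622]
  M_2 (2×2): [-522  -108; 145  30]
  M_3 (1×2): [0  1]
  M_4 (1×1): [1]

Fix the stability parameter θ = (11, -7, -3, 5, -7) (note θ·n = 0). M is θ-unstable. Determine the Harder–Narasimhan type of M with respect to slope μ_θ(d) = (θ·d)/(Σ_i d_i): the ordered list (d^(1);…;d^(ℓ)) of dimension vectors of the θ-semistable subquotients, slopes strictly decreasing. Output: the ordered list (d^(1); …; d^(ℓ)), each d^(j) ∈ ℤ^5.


Interval decomposition of M: I[1,1], I[1,2], I[2,5], I[3,3].
HN type (ℓ=5): μ^(1)=11; μ^(2)=2; μ^(3)=-1; μ^(4)=-3; μ^(5)=-7

((1, 0, 0, 0, 0); (1, 1, 0, 0, 0); (0, 0, 0, 1, 1); (0, 0, 2, 0, 0); (0, 1, 0, 0, 0))


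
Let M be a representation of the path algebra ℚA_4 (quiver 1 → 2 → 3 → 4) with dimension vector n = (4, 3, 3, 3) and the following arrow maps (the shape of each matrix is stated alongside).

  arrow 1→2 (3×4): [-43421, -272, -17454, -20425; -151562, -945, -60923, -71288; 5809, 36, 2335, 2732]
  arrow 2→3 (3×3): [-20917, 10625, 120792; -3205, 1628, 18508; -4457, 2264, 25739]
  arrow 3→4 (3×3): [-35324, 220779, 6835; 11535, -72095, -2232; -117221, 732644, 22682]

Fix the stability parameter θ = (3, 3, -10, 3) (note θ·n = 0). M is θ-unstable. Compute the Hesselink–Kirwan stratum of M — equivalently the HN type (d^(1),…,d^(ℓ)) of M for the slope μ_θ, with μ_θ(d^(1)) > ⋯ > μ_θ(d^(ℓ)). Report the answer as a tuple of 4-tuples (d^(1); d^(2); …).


Interval decomposition of M: I[1,1], I[1,4]^3.
HN type (ℓ=2): μ^(1)=3; μ^(2)=-4/3

((1, 0, 0, 3); (3, 3, 3, 0))


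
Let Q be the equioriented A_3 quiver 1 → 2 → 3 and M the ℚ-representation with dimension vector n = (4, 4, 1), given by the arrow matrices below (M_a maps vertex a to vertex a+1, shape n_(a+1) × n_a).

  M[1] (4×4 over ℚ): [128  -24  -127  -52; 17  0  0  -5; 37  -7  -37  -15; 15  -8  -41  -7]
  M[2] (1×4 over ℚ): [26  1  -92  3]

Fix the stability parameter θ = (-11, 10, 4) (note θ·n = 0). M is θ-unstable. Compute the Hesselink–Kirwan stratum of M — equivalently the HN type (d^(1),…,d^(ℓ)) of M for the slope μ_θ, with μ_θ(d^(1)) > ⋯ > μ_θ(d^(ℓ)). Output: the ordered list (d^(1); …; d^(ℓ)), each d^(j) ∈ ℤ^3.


Interval decomposition of M: I[1,1], I[1,2]^2, I[1,3], I[2,2].
HN type (ℓ=3): μ^(1)=10; μ^(2)=7; μ^(3)=-11

((0, 3, 0); (0, 1, 1); (4, 0, 0))


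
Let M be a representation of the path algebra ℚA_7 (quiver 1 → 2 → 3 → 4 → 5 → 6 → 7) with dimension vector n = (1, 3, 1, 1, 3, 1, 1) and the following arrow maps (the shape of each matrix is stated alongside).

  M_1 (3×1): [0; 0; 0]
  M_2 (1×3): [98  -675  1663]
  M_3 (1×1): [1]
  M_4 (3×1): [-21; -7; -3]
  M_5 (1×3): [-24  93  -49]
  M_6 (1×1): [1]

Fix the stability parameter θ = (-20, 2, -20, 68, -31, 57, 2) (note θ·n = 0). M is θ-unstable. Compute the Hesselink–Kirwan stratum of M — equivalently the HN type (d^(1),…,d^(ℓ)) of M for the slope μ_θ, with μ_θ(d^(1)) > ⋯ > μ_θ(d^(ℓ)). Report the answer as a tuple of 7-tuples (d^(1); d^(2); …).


Barcode: M ≅ I[1,1], I[2,2]^2, I[2,5], I[5,5], I[5,7]. HN layers by μ_θ (6 steps, strictly decreasing):
  μ^(1)=59/2; μ^(2)=37/2; μ^(3)=2; μ^(4)=-9; μ^(5)=-20; μ^(6)=-31

((0, 0, 0, 0, 0, 1, 1); (0, 0, 0, 1, 1, 0, 0); (0, 2, 0, 0, 0, 0, 0); (0, 1, 1, 0, 0, 0, 0); (1, 0, 0, 0, 0, 0, 0); (0, 0, 0, 0, 2, 0, 0))


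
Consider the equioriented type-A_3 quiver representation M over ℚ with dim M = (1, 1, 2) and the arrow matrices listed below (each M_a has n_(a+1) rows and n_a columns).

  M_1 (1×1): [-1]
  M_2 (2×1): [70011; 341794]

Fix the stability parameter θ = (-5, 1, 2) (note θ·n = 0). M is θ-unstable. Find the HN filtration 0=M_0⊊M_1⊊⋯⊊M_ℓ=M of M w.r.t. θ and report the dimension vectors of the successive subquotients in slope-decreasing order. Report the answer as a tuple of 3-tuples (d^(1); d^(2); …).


Via rank(M_{q-1}∘⋯∘M_p): M ≅ I[1,3], I[3,3].
μ_θ-semistable layers: μ^(1)=2; μ^(2)=1; μ^(3)=-5

((0, 0, 2); (0, 1, 0); (1, 0, 0))


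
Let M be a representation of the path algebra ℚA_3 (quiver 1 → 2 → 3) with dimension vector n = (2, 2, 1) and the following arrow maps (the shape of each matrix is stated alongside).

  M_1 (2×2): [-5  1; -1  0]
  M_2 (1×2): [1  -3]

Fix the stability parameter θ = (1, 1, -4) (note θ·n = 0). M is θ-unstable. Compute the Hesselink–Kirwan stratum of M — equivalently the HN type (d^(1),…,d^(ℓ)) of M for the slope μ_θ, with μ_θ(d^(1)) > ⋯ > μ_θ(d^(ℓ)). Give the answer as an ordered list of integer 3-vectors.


Barcode: M ≅ I[1,2], I[1,3]. HN layers by μ_θ (2 steps, strictly decreasing):
  μ^(1)=1; μ^(2)=-2/3

((1, 1, 0); (1, 1, 1))


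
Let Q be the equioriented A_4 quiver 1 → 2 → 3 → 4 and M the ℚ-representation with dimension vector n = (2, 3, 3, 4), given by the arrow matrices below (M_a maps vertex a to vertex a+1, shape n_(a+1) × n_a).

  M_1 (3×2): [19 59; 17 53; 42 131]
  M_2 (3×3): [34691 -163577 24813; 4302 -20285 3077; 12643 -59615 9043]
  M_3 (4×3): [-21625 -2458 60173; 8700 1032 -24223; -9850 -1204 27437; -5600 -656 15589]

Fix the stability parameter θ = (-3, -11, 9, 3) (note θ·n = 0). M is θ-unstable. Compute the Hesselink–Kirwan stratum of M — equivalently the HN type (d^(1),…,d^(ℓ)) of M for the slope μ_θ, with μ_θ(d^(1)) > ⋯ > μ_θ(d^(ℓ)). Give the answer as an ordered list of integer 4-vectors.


Interval decomposition of M: I[1,3], I[1,4], I[2,2], I[3,4], I[4,4]^2.
HN type (ℓ=5): μ^(1)=9; μ^(2)=6; μ^(3)=3; μ^(4)=-7; μ^(5)=-11

((0, 0, 1, 0); (0, 0, 2, 2); (0, 0, 0, 2); (2, 2, 0, 0); (0, 1, 0, 0))


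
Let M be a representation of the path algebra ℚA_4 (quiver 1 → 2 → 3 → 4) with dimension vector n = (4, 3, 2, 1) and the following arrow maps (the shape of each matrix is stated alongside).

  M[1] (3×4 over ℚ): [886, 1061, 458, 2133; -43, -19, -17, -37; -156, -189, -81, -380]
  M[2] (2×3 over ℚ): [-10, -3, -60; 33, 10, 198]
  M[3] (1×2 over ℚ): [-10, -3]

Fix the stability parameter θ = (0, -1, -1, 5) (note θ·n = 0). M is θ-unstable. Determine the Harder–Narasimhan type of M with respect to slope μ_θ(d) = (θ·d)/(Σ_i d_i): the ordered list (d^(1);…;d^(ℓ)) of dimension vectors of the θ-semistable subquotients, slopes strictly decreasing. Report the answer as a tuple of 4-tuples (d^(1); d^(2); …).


Via rank(M_{q-1}∘⋯∘M_p): M ≅ I[1,1], I[1,2], I[1,3], I[1,4].
μ_θ-semistable layers: μ^(1)=5; μ^(2)=0; μ^(3)=-1/2; μ^(4)=-2/3

((0, 0, 0, 1); (1, 0, 0, 0); (1, 1, 0, 0); (2, 2, 2, 0))


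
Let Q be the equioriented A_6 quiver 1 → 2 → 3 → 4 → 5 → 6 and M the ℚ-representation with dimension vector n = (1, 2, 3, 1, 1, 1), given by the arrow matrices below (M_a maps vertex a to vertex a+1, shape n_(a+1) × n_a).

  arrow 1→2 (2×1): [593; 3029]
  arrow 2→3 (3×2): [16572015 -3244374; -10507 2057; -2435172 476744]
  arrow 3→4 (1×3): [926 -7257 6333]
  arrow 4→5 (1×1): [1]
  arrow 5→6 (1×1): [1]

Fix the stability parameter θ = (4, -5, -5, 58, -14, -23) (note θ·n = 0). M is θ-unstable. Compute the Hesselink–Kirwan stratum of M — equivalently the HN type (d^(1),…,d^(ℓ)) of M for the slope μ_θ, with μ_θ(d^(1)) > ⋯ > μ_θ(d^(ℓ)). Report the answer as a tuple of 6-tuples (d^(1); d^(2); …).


Via rank(M_{q-1}∘⋯∘M_p): M ≅ I[1,3], I[2,6], I[3,3].
μ_θ-semistable layers: μ^(1)=7; μ^(2)=-2; μ^(3)=-5

((0, 0, 0, 1, 1, 1); (1, 1, 1, 0, 0, 0); (0, 1, 2, 0, 0, 0))


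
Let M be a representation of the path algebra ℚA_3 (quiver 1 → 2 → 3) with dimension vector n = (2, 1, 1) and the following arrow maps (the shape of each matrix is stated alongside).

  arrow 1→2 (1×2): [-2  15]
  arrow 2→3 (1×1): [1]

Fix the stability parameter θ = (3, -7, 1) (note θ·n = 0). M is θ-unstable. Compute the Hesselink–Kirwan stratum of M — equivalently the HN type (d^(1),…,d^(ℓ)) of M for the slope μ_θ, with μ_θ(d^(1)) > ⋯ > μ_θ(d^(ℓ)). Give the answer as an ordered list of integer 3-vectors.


Interval decomposition of M: I[1,1], I[1,3].
HN type (ℓ=3): μ^(1)=3; μ^(2)=1; μ^(3)=-2

((1, 0, 0); (0, 0, 1); (1, 1, 0))


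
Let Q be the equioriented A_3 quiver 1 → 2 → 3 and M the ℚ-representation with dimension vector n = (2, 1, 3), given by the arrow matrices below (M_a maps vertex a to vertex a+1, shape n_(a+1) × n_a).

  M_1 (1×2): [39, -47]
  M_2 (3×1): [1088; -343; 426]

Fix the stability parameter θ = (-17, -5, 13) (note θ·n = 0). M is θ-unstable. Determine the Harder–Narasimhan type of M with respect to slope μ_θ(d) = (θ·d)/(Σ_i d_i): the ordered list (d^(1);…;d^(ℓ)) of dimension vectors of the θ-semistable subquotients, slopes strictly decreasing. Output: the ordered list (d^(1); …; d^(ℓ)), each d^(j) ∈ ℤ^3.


Via rank(M_{q-1}∘⋯∘M_p): M ≅ I[1,1], I[1,3], I[3,3]^2.
μ_θ-semistable layers: μ^(1)=13; μ^(2)=-5; μ^(3)=-17

((0, 0, 3); (0, 1, 0); (2, 0, 0))


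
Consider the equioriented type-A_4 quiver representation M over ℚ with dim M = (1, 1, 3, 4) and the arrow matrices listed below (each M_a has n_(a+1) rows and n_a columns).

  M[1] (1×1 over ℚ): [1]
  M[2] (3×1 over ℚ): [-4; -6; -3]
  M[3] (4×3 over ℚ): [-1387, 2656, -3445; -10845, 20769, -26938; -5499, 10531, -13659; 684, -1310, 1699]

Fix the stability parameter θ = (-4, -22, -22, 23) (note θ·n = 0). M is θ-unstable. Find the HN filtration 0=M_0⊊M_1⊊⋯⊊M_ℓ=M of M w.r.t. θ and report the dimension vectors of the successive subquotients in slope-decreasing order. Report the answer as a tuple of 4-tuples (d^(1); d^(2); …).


Interval decomposition of M: I[1,4], I[3,4]^2, I[4,4].
HN type (ℓ=3): μ^(1)=23; μ^(2)=-16; μ^(3)=-22

((0, 0, 0, 4); (1, 1, 1, 0); (0, 0, 2, 0))


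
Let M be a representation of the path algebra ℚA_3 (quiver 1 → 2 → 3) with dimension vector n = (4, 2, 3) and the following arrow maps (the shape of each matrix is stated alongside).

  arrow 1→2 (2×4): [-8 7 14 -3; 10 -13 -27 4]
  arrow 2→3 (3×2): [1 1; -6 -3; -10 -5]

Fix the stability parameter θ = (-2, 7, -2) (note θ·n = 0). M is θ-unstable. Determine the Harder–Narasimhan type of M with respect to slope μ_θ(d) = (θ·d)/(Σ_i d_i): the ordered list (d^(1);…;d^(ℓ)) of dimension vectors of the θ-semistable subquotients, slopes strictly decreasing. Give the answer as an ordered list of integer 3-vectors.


Via rank(M_{q-1}∘⋯∘M_p): M ≅ I[1,1]^2, I[1,3]^2, I[3,3].
μ_θ-semistable layers: μ^(1)=5/2; μ^(2)=-2

((0, 2, 2); (4, 0, 1))


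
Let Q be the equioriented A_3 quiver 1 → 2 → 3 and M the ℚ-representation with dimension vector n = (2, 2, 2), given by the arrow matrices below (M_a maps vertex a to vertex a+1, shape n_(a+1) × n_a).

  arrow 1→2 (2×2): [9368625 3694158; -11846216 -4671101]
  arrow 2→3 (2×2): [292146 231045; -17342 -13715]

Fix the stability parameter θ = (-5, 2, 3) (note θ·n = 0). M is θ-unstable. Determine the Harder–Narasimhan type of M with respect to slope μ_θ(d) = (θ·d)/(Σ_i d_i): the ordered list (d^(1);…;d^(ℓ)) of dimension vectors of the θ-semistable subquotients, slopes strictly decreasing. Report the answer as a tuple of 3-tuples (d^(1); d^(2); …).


Via rank(M_{q-1}∘⋯∘M_p): M ≅ I[1,2], I[1,3], I[3,3].
μ_θ-semistable layers: μ^(1)=3; μ^(2)=2; μ^(3)=-5

((0, 0, 2); (0, 2, 0); (2, 0, 0))


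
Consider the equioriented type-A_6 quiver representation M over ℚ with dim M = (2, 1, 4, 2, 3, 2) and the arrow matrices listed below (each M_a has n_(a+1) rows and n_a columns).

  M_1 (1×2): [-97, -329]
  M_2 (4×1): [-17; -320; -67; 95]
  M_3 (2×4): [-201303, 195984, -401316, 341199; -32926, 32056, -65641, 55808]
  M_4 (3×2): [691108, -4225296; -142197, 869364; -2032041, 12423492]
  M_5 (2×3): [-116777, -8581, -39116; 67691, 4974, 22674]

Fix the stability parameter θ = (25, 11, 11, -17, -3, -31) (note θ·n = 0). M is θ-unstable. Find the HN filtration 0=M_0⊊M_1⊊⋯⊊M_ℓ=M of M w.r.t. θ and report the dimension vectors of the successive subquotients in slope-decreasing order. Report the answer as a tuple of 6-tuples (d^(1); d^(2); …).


Via rank(M_{q-1}∘⋯∘M_p): M ≅ I[1,1], I[1,4], I[3,3]^2, I[3,6], I[5,5], I[5,6].
μ_θ-semistable layers: μ^(1)=25; μ^(2)=11; μ^(3)=15/2; μ^(4)=-3; μ^(5)=-10; μ^(6)=-17

((1, 0, 0, 0, 0, 0); (0, 0, 2, 0, 0, 0); (1, 1, 1, 1, 0, 0); (0, 0, 0, 0, 1, 0); (0, 0, 1, 1, 1, 1); (0, 0, 0, 0, 1, 1))


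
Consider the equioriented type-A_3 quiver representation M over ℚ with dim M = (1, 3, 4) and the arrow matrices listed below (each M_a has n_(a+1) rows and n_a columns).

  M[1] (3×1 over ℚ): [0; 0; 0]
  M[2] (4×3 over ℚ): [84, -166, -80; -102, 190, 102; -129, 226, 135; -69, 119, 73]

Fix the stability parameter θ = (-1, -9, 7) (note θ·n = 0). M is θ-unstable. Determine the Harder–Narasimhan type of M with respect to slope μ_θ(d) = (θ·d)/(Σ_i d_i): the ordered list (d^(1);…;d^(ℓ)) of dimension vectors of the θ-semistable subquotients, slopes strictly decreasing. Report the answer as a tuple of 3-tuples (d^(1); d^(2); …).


Via rank(M_{q-1}∘⋯∘M_p): M ≅ I[1,1], I[2,2], I[2,3]^2, I[3,3]^2.
μ_θ-semistable layers: μ^(1)=7; μ^(2)=-1; μ^(3)=-9

((0, 0, 4); (1, 0, 0); (0, 3, 0))


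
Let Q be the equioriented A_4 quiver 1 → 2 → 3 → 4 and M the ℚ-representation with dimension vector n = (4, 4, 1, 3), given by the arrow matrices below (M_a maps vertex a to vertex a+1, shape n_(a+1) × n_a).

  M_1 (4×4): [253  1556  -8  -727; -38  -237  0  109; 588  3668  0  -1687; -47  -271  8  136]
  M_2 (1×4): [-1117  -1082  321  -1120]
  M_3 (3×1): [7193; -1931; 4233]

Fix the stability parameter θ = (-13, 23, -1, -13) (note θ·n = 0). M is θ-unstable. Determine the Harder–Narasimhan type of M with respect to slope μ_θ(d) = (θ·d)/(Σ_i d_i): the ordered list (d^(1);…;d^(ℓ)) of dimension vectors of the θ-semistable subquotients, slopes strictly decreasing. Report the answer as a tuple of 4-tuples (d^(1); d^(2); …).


Interval decomposition of M: I[1,1], I[1,2]^2, I[1,4], I[2,2], I[4,4]^2.
HN type (ℓ=3): μ^(1)=23; μ^(2)=3; μ^(3)=-13

((0, 3, 0, 0); (0, 1, 1, 1); (4, 0, 0, 2))


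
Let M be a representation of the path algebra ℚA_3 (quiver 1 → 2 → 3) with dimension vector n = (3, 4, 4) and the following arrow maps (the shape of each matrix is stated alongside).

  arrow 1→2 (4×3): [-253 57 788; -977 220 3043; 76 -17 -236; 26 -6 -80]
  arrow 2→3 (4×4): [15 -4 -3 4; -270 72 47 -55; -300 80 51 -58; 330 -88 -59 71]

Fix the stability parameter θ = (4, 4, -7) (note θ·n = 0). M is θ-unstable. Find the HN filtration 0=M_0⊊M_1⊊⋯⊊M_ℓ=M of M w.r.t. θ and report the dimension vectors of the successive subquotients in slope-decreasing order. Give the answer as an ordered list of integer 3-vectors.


Barcode: M ≅ I[1,2], I[1,3]^2, I[2,3], I[3,3]. HN layers by μ_θ (4 steps, strictly decreasing):
  μ^(1)=4; μ^(2)=1/3; μ^(3)=-3/2; μ^(4)=-7

((1, 1, 0); (2, 2, 2); (0, 1, 1); (0, 0, 1))


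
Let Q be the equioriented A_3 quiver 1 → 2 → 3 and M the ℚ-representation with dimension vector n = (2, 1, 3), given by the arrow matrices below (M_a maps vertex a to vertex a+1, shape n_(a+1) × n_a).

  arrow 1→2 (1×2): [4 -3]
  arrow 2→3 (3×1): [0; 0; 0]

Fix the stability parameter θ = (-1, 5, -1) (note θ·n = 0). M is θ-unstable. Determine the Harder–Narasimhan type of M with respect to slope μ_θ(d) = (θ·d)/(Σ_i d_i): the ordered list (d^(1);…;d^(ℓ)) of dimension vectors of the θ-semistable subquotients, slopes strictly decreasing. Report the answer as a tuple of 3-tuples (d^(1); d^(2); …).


Interval decomposition of M: I[1,1], I[1,2], I[3,3]^3.
HN type (ℓ=2): μ^(1)=5; μ^(2)=-1

((0, 1, 0); (2, 0, 3))


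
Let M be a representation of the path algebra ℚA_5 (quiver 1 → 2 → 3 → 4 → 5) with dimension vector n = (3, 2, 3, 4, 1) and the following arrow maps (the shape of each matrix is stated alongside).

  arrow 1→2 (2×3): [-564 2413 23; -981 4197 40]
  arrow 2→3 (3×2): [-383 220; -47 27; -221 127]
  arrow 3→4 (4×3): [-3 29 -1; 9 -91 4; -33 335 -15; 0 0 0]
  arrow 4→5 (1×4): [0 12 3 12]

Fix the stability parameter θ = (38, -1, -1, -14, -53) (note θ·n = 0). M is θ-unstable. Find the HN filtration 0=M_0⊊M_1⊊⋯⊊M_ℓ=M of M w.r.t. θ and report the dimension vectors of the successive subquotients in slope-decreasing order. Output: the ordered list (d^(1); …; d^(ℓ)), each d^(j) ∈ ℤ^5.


Via rank(M_{q-1}∘⋯∘M_p): M ≅ I[1,1], I[1,4], I[1,5], I[3,3], I[4,4]^2.
μ_θ-semistable layers: μ^(1)=38; μ^(2)=11/2; μ^(3)=-1; μ^(4)=-31/5; μ^(5)=-14

((1, 0, 0, 0, 0); (1, 1, 1, 1, 0); (0, 0, 1, 0, 0); (1, 1, 1, 1, 1); (0, 0, 0, 2, 0))
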